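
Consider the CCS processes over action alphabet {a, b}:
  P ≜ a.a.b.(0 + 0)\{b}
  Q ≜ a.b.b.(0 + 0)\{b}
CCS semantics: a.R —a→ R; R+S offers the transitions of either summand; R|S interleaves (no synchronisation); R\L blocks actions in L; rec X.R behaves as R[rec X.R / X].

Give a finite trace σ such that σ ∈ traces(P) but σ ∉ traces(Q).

P's transition system — 4 states:
  s0 = a.a.b.(0 + 0)\{b} has moves =a=> s1
  s1 = a.b.(0 + 0)\{b} has moves =a=> s2
  s2 = b.(0 + 0)\{b} has moves =b=> s3
  s3 = (0 + 0)\{b} has moves ∅
Q's transition system — 4 states:
  t0 = a.b.b.(0 + 0)\{b} has moves =a=> t1
  t1 = b.b.(0 + 0)\{b} has moves =b=> t2
  t2 = b.(0 + 0)\{b} has moves =b=> t3
  t3 = (0 + 0)\{b} has moves ∅
Executing aa from P (initial set {s0}):
  after a @ step 1: {s1}
  after a @ step 2: {s2}
  ✓ P
Executing aa from Q (initial set {t0}):
  after a @ step 1: {t1}
  after a @ step 2: ∅  — Q cannot continue

aa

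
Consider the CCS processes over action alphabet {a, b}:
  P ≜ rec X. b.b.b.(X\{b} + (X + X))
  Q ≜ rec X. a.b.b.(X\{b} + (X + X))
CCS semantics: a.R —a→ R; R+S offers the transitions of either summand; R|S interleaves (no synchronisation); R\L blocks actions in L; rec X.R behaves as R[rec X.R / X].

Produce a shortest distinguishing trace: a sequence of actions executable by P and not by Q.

Reachable graph of P (4 states):
  u0 = rec X. b.b.b.(X\{b} + (X + X)) | =b=> u1
  u1 = b.b.((rec X. b.b.b.(X\{b} + (X + X)))\{b} + ((rec X. b.b.b.(X\{b} + (X + X))) + (rec X. b.b.b.(X\{b} + (X + X))))) | =b=> u2
  u2 = b.((rec X. b.b.b.(X\{b} + (X + X)))\{b} + ((rec X. b.b.b.(X\{b} + (X + X))) + (rec X. b.b.b.(X\{b} + (X + X))))) | =b=> u3
  u3 = (rec X. b.b.b.(X\{b} + (X + X)))\{b} + ((rec X. b.b.b.(X\{b} + (X + X))) + (rec X. b.b.b.(X\{b} + (X + X)))) | =b=> u1
Reachable graph of Q (5 states):
  v0 = rec X. a.b.b.(X\{b} + (X + X)) | =a=> v1
  v1 = b.b.((rec X. a.b.b.(X\{b} + (X + X)))\{b} + ((rec X. a.b.b.(X\{b} + (X + X))) + (rec X. a.b.b.(X\{b} + (X + X))))) | =b=> v2
  v2 = b.((rec X. a.b.b.(X\{b} + (X + X)))\{b} + ((rec X. a.b.b.(X\{b} + (X + X))) + (rec X. a.b.b.(X\{b} + (X + X))))) | =b=> v3
  v3 = (rec X. a.b.b.(X\{b} + (X + X)))\{b} + ((rec X. a.b.b.(X\{b} + (X + X))) + (rec X. a.b.b.(X\{b} + (X + X)))) | =a=> v1, =a=> v4
  v4 = (b.b.((rec X. a.b.b.(X\{b} + (X + X)))\{b} + ((rec X. a.b.b.(X\{b} + (X + X))) + (rec X. a.b.b.(X\{b} + (X + X))))))\{b} | deadlocked
Trace ⟨b⟩ through P, begin at {u0}:
  [1] b ⇒ {u1}
  ✓ P
Trace ⟨b⟩ through Q, begin at {v0}:
  [1] b ⇒ ∅ (Q stuck)

b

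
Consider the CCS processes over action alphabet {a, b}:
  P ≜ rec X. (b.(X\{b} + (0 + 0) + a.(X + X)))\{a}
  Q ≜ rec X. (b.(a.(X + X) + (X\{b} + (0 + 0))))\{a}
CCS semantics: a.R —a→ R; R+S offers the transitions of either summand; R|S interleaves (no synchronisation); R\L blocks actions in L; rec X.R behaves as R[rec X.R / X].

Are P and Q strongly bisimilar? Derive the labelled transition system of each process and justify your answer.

LTS(P): 2 reachable states
  u0 = rec X. (b.(X\{b} + (0 + 0) + a.(X + X)))\{a} → —b→ u1
  u1 = ((rec X. (b.(X\{b} + (0 + 0) + a.(X + X)))\{a})\{b} + (0 + 0) + a.((rec X. (b.(X\{b} + (0 + 0) + a.(X + X)))\{a}) + (rec X. (b.(X\{b} + (0 + 0) + a.(X + X)))\{a})))\{a} → ∅
LTS(Q): 2 reachable states
  v0 = rec X. (b.(a.(X + X) + (X\{b} + (0 + 0))))\{a} → —b→ v1
  v1 = (a.((rec X. (b.(a.(X + X) + (X\{b} + (0 + 0))))\{a}) + (rec X. (b.(a.(X + X) + (X\{b} + (0 + 0))))\{a})) + ((rec X. (b.(a.(X + X) + (X\{b} + (0 + 0))))\{a})\{b} + (0 + 0)))\{a} → ∅
Bisimilarity quotient blocks:
  B0 = {u0, v0}
  B1 = {u1, v1}
u0 ∈ B0, v0 ∈ B0 → same block

YES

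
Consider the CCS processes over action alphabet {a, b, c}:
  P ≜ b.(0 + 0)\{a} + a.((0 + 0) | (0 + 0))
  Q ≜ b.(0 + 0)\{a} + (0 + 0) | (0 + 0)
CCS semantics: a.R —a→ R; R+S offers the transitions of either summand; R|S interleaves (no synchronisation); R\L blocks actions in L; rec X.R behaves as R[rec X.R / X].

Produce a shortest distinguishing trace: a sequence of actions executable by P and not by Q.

a

P's transition system — 3 states:
  s0 = b.(0 + 0)\{a} + a.((0 + 0) | (0 + 0)) | -a-> s1, -b-> s2
  s1 = (0 + 0) | (0 + 0) | ∅
  s2 = (0 + 0)\{a} | ∅
Q's transition system — 2 states:
  t0 = b.(0 + 0)\{a} + (0 + 0) | (0 + 0) | -b-> t1
  t1 = (0 + 0)\{a} | ∅
Trace ⟨a⟩ through P, begin at {s0}:
  step 1 (a): {s1}
  ✓ P
Trace ⟨a⟩ through Q, begin at {t0}:
  step 1 (a): ∅  — Q cannot continue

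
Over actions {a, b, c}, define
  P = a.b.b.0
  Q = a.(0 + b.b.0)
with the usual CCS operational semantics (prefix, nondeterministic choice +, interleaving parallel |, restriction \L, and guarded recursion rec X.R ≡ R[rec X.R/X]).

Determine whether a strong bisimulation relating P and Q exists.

bisimilar

Reachable graph of P (4 states):
  u0 = a.b.b.0 has moves ··a··> u1
  u1 = b.b.0 has moves ··b··> u2
  u2 = b.0 has moves ··b··> u3
  u3 = 0 has moves ∅
Reachable graph of Q (4 states):
  v0 = a.(0 + b.b.0) has moves ··a··> v1
  v1 = 0 + b.b.0 has moves ··b··> v2
  v2 = b.0 has moves ··b··> v3
  v3 = 0 has moves ∅
Coarsest stable partition (strong bisimilarity classes):
  B0 = {u0, v0}
  B1 = {u1, v1}
  B2 = {u2, v2}
  B3 = {u3, v3}
u0 ∈ B0, v0 ∈ B0 → same block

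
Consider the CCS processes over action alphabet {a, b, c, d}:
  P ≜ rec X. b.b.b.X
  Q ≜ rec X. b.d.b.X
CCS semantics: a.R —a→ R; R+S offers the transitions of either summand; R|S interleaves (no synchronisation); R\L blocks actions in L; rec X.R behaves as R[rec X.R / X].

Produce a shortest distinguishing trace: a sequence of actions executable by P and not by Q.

bb

LTS(P): 3 reachable states
  u0 = rec X. b.b.b.X ⊢ ··b··> u1
  u1 = b.b.(rec X. b.b.b.X) ⊢ ··b··> u2
  u2 = b.(rec X. b.b.b.X) ⊢ ··b··> u0
LTS(Q): 3 reachable states
  v0 = rec X. b.d.b.X ⊢ ··b··> v1
  v1 = d.b.(rec X. b.d.b.X) ⊢ ··d··> v2
  v2 = b.(rec X. b.d.b.X) ⊢ ··b··> v0
Executing bb from P (initial set {u0}):
  step 1 (b): {u1}
  step 2 (b): {u2}
  ✓ P
Executing bb from Q (initial set {v0}):
  step 1 (b): {v1}
  step 2 (b): no successor for Q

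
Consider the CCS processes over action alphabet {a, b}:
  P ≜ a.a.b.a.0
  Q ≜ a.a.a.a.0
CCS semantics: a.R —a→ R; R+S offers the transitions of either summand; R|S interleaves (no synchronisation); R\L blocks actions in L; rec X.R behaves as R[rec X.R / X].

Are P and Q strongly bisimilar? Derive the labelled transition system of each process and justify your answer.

NO

LTS(P): 5 reachable states
  u0 = a.a.b.a.0 → ··a··> u1
  u1 = a.b.a.0 → ··a··> u2
  u2 = b.a.0 → ··b··> u3
  u3 = a.0 → ··a··> u4
  u4 = 0 → ·
LTS(Q): 5 reachable states
  v0 = a.a.a.a.0 → ··a··> v1
  v1 = a.a.a.0 → ··a··> v2
  v2 = a.a.0 → ··a··> v3
  v3 = a.0 → ··a··> v4
  v4 = 0 → ·
Partition-refinement fixed point:
  B0 = {u0}
  B1 = {u1}
  B2 = {u2}
  B3 = {u3, v3}
  B4 = {u4, v4}
  B5 = {v0}
  B6 = {v1}
  B7 = {v2}
u0 ∈ B0, v0 ∈ B5 → different blocks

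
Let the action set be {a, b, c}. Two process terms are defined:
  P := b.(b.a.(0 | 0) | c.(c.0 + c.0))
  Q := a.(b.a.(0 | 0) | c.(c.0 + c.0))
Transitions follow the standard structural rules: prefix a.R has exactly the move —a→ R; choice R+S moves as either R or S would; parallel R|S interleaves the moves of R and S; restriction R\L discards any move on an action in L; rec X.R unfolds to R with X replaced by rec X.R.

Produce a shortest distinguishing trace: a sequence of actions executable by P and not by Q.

P's transition system — 10 states:
  s0 = b.(b.a.(0 | 0) | c.(c.0 + c.0)) ⊢ -b-> s1
  s1 = b.a.(0 | 0) | c.(c.0 + c.0) ⊢ -b-> s2, -c-> s3
  s2 = a.(0 | 0) | c.(c.0 + c.0) ⊢ -a-> s4, -c-> s5
  s3 = b.a.(0 | 0) | (c.0 + c.0) ⊢ -b-> s5, -c-> s6
  s4 = 0 | 0 | c.(c.0 + c.0) ⊢ -c-> s7
  s5 = a.(0 | 0) | (c.0 + c.0) ⊢ -a-> s7, -c-> s8
  s6 = b.a.(0 | 0) | 0 ⊢ -b-> s8
  s7 = 0 | 0 | (c.0 + c.0) ⊢ -c-> s9
  s8 = a.(0 | 0) | 0 ⊢ -a-> s9
  s9 = 0 | 0 | 0 ⊢ (no moves)
Q's transition system — 10 states:
  t0 = a.(b.a.(0 | 0) | c.(c.0 + c.0)) ⊢ -a-> t1
  t1 = b.a.(0 | 0) | c.(c.0 + c.0) ⊢ -b-> t2, -c-> t3
  t2 = a.(0 | 0) | c.(c.0 + c.0) ⊢ -a-> t4, -c-> t5
  t3 = b.a.(0 | 0) | (c.0 + c.0) ⊢ -b-> t5, -c-> t6
  t4 = 0 | 0 | c.(c.0 + c.0) ⊢ -c-> t7
  t5 = a.(0 | 0) | (c.0 + c.0) ⊢ -a-> t7, -c-> t8
  t6 = b.a.(0 | 0) | 0 ⊢ -b-> t8
  t7 = 0 | 0 | (c.0 + c.0) ⊢ -c-> t9
  t8 = a.(0 | 0) | 0 ⊢ -a-> t9
  t9 = 0 | 0 | 0 ⊢ (no moves)
Trace ⟨b⟩ through P, begin at {s0}:
  after b @ step 1: {s1}
  — P admits the full trace.
Trace ⟨b⟩ through Q, begin at {t0}:
  after b @ step 1: no successor for Q

b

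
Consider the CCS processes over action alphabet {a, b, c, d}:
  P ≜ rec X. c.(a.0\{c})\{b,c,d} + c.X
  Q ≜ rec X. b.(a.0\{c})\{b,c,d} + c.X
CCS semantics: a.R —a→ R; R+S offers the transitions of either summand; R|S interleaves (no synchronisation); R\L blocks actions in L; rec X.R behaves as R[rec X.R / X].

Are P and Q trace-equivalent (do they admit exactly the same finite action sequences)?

Reachable graph of P (3 states):
  m0 = rec X. c.(a.0\{c})\{b,c,d} + c.X has moves =c=> m0, =c=> m1
  m1 = (a.0\{c})\{b,c,d} has moves =a=> m2
  m2 = 0\{c}\{b,c,d} has moves stopped
Reachable graph of Q (3 states):
  n0 = rec X. b.(a.0\{c})\{b,c,d} + c.X has moves =b=> n1, =c=> n0
  n1 = (a.0\{c})\{b,c,d} has moves =a=> n2
  n2 = 0\{c}\{b,c,d} has moves stopped
Executing ca from P (initial set {m0}):
  [1] c ⇒ {m0, m1}
  [2] a ⇒ {m2}
  P completes σ.
Executing ca from Q (initial set {n0}):
  [1] c ⇒ {n0}
  [2] a ⇒ ∅ (Q stuck)

NO — witness ⟨ca⟩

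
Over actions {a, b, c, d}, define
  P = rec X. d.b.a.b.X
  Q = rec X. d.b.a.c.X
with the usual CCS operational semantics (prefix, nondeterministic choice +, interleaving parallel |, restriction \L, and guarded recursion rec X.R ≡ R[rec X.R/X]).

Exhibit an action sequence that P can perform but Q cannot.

dbab

P's transition system — 4 states:
  s0 = rec X. d.b.a.b.X has moves =d=> s1
  s1 = b.a.b.(rec X. d.b.a.b.X) has moves =b=> s2
  s2 = a.b.(rec X. d.b.a.b.X) has moves =a=> s3
  s3 = b.(rec X. d.b.a.b.X) has moves =b=> s0
Q's transition system — 4 states:
  t0 = rec X. d.b.a.c.X has moves =d=> t1
  t1 = b.a.c.(rec X. d.b.a.c.X) has moves =b=> t2
  t2 = a.c.(rec X. d.b.a.c.X) has moves =a=> t3
  t3 = c.(rec X. d.b.a.c.X) has moves =c=> t0
Executing dbab from P (initial set {s0}):
  step 1 (d): {s1}
  step 2 (b): {s2}
  step 3 (a): {s3}
  step 4 (b): {s0}
  P completes σ.
Executing dbab from Q (initial set {t0}):
  step 1 (d): {t1}
  step 2 (b): {t2}
  step 3 (a): {t3}
  step 4 (b): no successor for Q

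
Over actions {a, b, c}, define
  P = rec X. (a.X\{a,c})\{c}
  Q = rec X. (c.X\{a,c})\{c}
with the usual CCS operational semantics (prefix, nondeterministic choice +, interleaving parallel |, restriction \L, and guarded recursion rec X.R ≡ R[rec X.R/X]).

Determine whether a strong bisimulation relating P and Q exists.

P's transition system — 2 states:
  m0 = rec X. (a.X\{a,c})\{c} ⊢ ··a··> m1
  m1 = (rec X. (a.X\{a,c})\{c})\{a,c}\{c} ⊢ (no moves)
Q's transition system — 1 states:
  n0 = rec X. (c.X\{a,c})\{c} ⊢ (no moves)
Partition-refinement fixed point:
  B0 = {m0}
  B1 = {m1, n0}
m0 ∈ B0, n0 ∈ B1 → different blocks

not bisimilar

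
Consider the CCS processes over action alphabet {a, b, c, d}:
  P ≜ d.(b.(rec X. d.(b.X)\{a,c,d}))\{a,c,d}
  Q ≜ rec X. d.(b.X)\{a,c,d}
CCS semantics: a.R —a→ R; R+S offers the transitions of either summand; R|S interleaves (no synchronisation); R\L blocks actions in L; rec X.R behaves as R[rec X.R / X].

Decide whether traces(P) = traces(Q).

P's transition system — 3 states:
  p0 = d.(b.(rec X. d.(b.X)\{a,c,d}))\{a,c,d} | -d-> p1
  p1 = (b.(rec X. d.(b.X)\{a,c,d}))\{a,c,d} | -b-> p2
  p2 = (rec X. d.(b.X)\{a,c,d})\{a,c,d} | deadlocked
Q's transition system — 3 states:
  q0 = rec X. d.(b.X)\{a,c,d} | -d-> q1
  q1 = (b.(rec X. d.(b.X)\{a,c,d}))\{a,c,d} | -b-> q2
  q2 = (rec X. d.(b.X)\{a,c,d})\{a,c,d} | deadlocked
Partition-refinement fixed point:
  B0 = {p0, q0}
  B1 = {p1, q1}
  B2 = {p2, q2}
p0 ∈ B0, q0 ∈ B0 → same block
Bisimilar ⇒ trace-equivalent.

YES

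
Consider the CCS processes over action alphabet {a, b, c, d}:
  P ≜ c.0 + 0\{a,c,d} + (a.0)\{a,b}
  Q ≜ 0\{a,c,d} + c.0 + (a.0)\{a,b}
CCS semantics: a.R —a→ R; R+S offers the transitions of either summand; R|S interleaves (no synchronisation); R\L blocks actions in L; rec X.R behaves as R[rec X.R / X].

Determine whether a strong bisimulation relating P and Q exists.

P ~ Q

P's transition system — 2 states:
  p0 = c.0 + 0\{a,c,d} + (a.0)\{a,b} → --c--▸ p1
  p1 = 0 → ∅
Q's transition system — 2 states:
  q0 = 0\{a,c,d} + c.0 + (a.0)\{a,b} → --c--▸ q1
  q1 = 0 → ∅
Bisimilarity quotient blocks:
  B0 = {p0, q0}
  B1 = {p1, q1}
p0 ∈ B0, q0 ∈ B0 → same block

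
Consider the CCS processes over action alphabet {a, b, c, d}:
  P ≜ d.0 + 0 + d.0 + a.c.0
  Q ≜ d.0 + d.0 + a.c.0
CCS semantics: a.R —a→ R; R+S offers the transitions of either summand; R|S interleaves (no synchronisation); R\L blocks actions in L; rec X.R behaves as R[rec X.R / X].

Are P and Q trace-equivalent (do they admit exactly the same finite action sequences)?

P's transition system — 3 states:
  u0 = d.0 + 0 + d.0 + a.c.0 has moves =a=> u1, =d=> u2
  u1 = c.0 has moves =c=> u2
  u2 = 0 has moves deadlocked
Q's transition system — 3 states:
  v0 = d.0 + d.0 + a.c.0 has moves =a=> v1, =d=> v2
  v1 = c.0 has moves =c=> v2
  v2 = 0 has moves deadlocked
Bisimilarity quotient blocks:
  B0 = {u0, v0}
  B1 = {u2, v2}
  B2 = {u1, v1}
u0 ∈ B0, v0 ∈ B0 → same block
Bisimilar ⇒ trace-equivalent.

trace-equivalent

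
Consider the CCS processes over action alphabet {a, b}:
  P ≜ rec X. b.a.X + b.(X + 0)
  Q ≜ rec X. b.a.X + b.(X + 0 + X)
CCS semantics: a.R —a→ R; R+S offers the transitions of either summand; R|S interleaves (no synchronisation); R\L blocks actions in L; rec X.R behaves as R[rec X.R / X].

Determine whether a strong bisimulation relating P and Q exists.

bisimilar

LTS(P): 3 reachable states
  m0 = rec X. b.a.X + b.(X + 0) has moves =b=> m1, =b=> m2
  m1 = (rec X. b.a.X + b.(X + 0)) + 0 has moves =b=> m1, =b=> m2
  m2 = a.(rec X. b.a.X + b.(X + 0)) has moves =a=> m0
LTS(Q): 3 reachable states
  n0 = rec X. b.a.X + b.(X + 0 + X) has moves =b=> n1, =b=> n2
  n1 = (rec X. b.a.X + b.(X + 0 + X)) + 0 + (rec X. b.a.X + b.(X + 0 + X)) has moves =b=> n1, =b=> n2
  n2 = a.(rec X. b.a.X + b.(X + 0 + X)) has moves =a=> n0
Partition-refinement fixed point:
  B0 = {m0, m1, n0, n1}
  B1 = {m2, n2}
m0 ∈ B0, n0 ∈ B0 → same block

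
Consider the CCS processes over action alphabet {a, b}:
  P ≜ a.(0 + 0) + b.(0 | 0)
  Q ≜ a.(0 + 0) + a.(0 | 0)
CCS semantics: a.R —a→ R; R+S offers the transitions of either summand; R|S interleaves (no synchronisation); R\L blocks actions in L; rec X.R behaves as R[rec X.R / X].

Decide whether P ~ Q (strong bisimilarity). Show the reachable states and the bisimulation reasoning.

P ≁ Q

LTS(P): 3 reachable states
  m0 = a.(0 + 0) + b.(0 | 0) :: -a-> m1, -b-> m2
  m1 = 0 + 0 :: (no moves)
  m2 = 0 | 0 :: (no moves)
LTS(Q): 3 reachable states
  n0 = a.(0 + 0) + a.(0 | 0) :: -a-> n1, -a-> n2
  n1 = 0 + 0 :: (no moves)
  n2 = 0 | 0 :: (no moves)
Partition-refinement fixed point:
  B0 = {m0}
  B1 = {m1, m2, n1, n2}
  B2 = {n0}
m0 ∈ B0, n0 ∈ B2 → different blocks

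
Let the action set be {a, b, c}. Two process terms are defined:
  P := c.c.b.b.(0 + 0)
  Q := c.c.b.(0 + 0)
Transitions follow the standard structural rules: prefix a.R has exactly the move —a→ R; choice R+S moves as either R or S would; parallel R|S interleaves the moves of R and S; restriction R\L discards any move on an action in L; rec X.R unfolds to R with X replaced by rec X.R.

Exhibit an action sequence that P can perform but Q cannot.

P's transition system — 5 states:
  u0 = c.c.b.b.(0 + 0) has moves =c=> u1
  u1 = c.b.b.(0 + 0) has moves =c=> u2
  u2 = b.b.(0 + 0) has moves =b=> u3
  u3 = b.(0 + 0) has moves =b=> u4
  u4 = 0 + 0 has moves stopped
Q's transition system — 4 states:
  v0 = c.c.b.(0 + 0) has moves =c=> v1
  v1 = c.b.(0 + 0) has moves =c=> v2
  v2 = b.(0 + 0) has moves =b=> v3
  v3 = 0 + 0 has moves stopped
Executing ccbb from P (initial set {u0}):
  step 1 (c): {u1}
  step 2 (c): {u2}
  step 3 (b): {u3}
  step 4 (b): {u4}
  — P admits the full trace.
Executing ccbb from Q (initial set {v0}):
  step 1 (c): {v1}
  step 2 (c): {v2}
  step 3 (b): {v3}
  step 4 (b): ∅ (Q stuck)

ccbb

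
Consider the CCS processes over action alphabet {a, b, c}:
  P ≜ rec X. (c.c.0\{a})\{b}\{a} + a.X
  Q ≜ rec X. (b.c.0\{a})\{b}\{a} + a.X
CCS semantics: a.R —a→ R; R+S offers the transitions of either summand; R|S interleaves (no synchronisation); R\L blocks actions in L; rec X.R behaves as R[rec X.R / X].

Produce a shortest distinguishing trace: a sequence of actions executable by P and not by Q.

c

P's transition system — 3 states:
  u0 = rec X. (c.c.0\{a})\{b}\{a} + a.X ⊢ —a→ u0, —c→ u1
  u1 = (c.0\{a})\{b}\{a} ⊢ —c→ u2
  u2 = 0\{a}\{b}\{a} ⊢ (no moves)
Q's transition system — 1 states:
  v0 = rec X. (b.c.0\{a})\{b}\{a} + a.X ⊢ —a→ v0
Executing c from P (initial set {u0}):
  after c @ step 1: {u1}
  ✓ P
Executing c from Q (initial set {v0}):
  after c @ step 1: ∅  — Q cannot continue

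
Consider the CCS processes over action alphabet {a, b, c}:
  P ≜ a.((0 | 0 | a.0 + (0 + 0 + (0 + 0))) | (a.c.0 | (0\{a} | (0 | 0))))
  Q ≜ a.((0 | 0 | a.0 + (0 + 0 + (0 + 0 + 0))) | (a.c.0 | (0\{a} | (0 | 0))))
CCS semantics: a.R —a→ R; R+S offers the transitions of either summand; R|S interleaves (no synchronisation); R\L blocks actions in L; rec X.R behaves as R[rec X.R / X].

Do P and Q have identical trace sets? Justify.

trace-equivalent

Reachable graph of P (7 states):
  m0 = a.((0 | 0 | a.0 + (0 + 0 + (0 + 0))) | (a.c.0 | (0\{a} | (0 | 0)))) ⊢ -a-> m1
  m1 = (0 | 0 | a.0 + (0 + 0 + (0 + 0))) | (a.c.0 | (0\{a} | (0 | 0))) ⊢ -a-> m2, -a-> m3
  m2 = (0 | 0 | a.0 + (0 + 0 + (0 + 0))) | (c.0 | (0\{a} | (0 | 0))) ⊢ -a-> m4, -c-> m5
  m3 = 0 | 0 | 0 | (a.c.0 | (0\{a} | (0 | 0))) ⊢ -a-> m4
  m4 = 0 | 0 | 0 | (c.0 | (0\{a} | (0 | 0))) ⊢ -c-> m6
  m5 = (0 | 0 | a.0 + (0 + 0 + (0 + 0))) | (0 | (0\{a} | (0 | 0))) ⊢ -a-> m6
  m6 = 0 | 0 | 0 | (0 | (0\{a} | (0 | 0))) ⊢ ∅
Reachable graph of Q (7 states):
  n0 = a.((0 | 0 | a.0 + (0 + 0 + (0 + 0 + 0))) | (a.c.0 | (0\{a} | (0 | 0)))) ⊢ -a-> n1
  n1 = (0 | 0 | a.0 + (0 + 0 + (0 + 0 + 0))) | (a.c.0 | (0\{a} | (0 | 0))) ⊢ -a-> n2, -a-> n3
  n2 = (0 | 0 | a.0 + (0 + 0 + (0 + 0 + 0))) | (c.0 | (0\{a} | (0 | 0))) ⊢ -a-> n4, -c-> n5
  n3 = 0 | 0 | 0 | (a.c.0 | (0\{a} | (0 | 0))) ⊢ -a-> n4
  n4 = 0 | 0 | 0 | (c.0 | (0\{a} | (0 | 0))) ⊢ -c-> n6
  n5 = (0 | 0 | a.0 + (0 + 0 + (0 + 0 + 0))) | (0 | (0\{a} | (0 | 0))) ⊢ -a-> n6
  n6 = 0 | 0 | 0 | (0 | (0\{a} | (0 | 0))) ⊢ ∅
Coarsest stable partition (strong bisimilarity classes):
  B0 = {m0, n0}
  B1 = {m1, n1}
  B2 = {m2, n2}
  B3 = {m5, n5}
  B4 = {m6, n6}
  B5 = {m4, n4}
  B6 = {m3, n3}
m0 ∈ B0, n0 ∈ B0 → same block
Bisimilar ⇒ trace-equivalent.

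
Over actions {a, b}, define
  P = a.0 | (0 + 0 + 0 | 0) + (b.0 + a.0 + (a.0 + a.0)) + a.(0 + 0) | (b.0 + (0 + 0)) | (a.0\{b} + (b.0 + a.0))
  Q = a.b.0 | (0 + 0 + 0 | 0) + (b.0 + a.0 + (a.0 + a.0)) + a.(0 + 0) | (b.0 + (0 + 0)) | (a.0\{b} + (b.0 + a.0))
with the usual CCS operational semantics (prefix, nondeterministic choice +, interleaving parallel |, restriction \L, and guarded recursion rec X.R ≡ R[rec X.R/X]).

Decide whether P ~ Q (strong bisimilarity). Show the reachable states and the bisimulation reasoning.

Reachable graph of P (14 states):
  s0 = a.0 | (0 + 0 + 0 | 0) + (b.0 + a.0 + (a.0 + a.0)) + a.(0 + 0) | (b.0 + (0 + 0)) | (a.0\{b} + (b.0 + a.0)) | —a→ s1, —a→ s2, —a→ s3, —a→ s4, —a→ s5, —b→ s2, —b→ s4, —b→ s6
  s1 = (0 + 0) | (b.0 + (0 + 0)) | (a.0\{b} + (b.0 + a.0)) | —a→ s7, —a→ s8, —b→ s7, —b→ s9
  s2 = 0 | (no moves)
  s3 = 0 | (0 + 0 + 0 | 0) | (no moves)
  s4 = a.(0 + 0) | (b.0 + (0 + 0)) | 0 | —a→ s7, —b→ s10
  s5 = a.(0 + 0) | (b.0 + (0 + 0)) | 0\{b} | —a→ s8, —b→ s11
  s6 = a.(0 + 0) | 0 | (a.0\{b} + (b.0 + a.0)) | —a→ s10, —a→ s11, —a→ s9, —b→ s10
  s7 = (0 + 0) | (b.0 + (0 + 0)) | 0 | —b→ s12
  s8 = (0 + 0) | (b.0 + (0 + 0)) | 0\{b} | —b→ s13
  s9 = (0 + 0) | 0 | (a.0\{b} + (b.0 + a.0)) | —a→ s12, —a→ s13, —b→ s12
  s10 = a.(0 + 0) | 0 | 0 | —a→ s12
  s11 = a.(0 + 0) | 0 | 0\{b} | —a→ s13
  s12 = (0 + 0) | 0 | 0 | (no moves)
  s13 = (0 + 0) | 0 | 0\{b} | (no moves)
Reachable graph of Q (15 states):
  t0 = a.b.0 | (0 + 0 + 0 | 0) + (b.0 + a.0 + (a.0 + a.0)) + a.(0 + 0) | (b.0 + (0 + 0)) | (a.0\{b} + (b.0 + a.0)) | —a→ t1, —a→ t2, —a→ t3, —a→ t4, —a→ t5, —b→ t2, —b→ t3, —b→ t6
  t1 = (0 + 0) | (b.0 + (0 + 0)) | (a.0\{b} + (b.0 + a.0)) | —a→ t7, —a→ t8, —b→ t7, —b→ t9
  t2 = 0 | (no moves)
  t3 = a.(0 + 0) | (b.0 + (0 + 0)) | 0 | —a→ t7, —b→ t10
  t4 = a.(0 + 0) | (b.0 + (0 + 0)) | 0\{b} | —a→ t8, —b→ t11
  t5 = b.0 | (0 + 0 + 0 | 0) | —b→ t12
  t6 = a.(0 + 0) | 0 | (a.0\{b} + (b.0 + a.0)) | —a→ t10, —a→ t11, —a→ t9, —b→ t10
  t7 = (0 + 0) | (b.0 + (0 + 0)) | 0 | —b→ t13
  t8 = (0 + 0) | (b.0 + (0 + 0)) | 0\{b} | —b→ t14
  t9 = (0 + 0) | 0 | (a.0\{b} + (b.0 + a.0)) | —a→ t13, —a→ t14, —b→ t13
  t10 = a.(0 + 0) | 0 | 0 | —a→ t13
  t11 = a.(0 + 0) | 0 | 0\{b} | —a→ t14
  t12 = 0 | (0 + 0 + 0 | 0) | (no moves)
  t13 = (0 + 0) | 0 | 0 | (no moves)
  t14 = (0 + 0) | 0 | 0\{b} | (no moves)
Partition-refinement fixed point:
  B0 = {s0}
  B1 = {s12, s13, s2, s3, t12, t13, t14, t2}
  B2 = {s4, s5, t3, t4}
  B3 = {s10, s11, t10, t11}
  B4 = {s7, s8, t5, t7, t8}
  B5 = {s6, t6}
  B6 = {s9, t9}
  B7 = {s1, t1}
  B8 = {t0}
s0 ∈ B0, t0 ∈ B8 → different blocks

P ≁ Q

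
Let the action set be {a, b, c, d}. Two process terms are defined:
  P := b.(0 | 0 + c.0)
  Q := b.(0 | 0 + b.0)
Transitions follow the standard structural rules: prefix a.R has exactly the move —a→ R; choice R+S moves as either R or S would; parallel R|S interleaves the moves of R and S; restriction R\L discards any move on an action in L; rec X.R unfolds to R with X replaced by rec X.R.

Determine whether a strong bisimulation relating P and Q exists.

P ≁ Q

Reachable graph of P (3 states):
  m0 = b.(0 | 0 + c.0) has moves =b=> m1
  m1 = 0 | 0 + c.0 has moves =c=> m2
  m2 = 0 has moves (no moves)
Reachable graph of Q (3 states):
  n0 = b.(0 | 0 + b.0) has moves =b=> n1
  n1 = 0 | 0 + b.0 has moves =b=> n2
  n2 = 0 has moves (no moves)
Bisimilarity quotient blocks:
  B0 = {m0}
  B1 = {m1}
  B2 = {m2, n2}
  B3 = {n0}
  B4 = {n1}
m0 ∈ B0, n0 ∈ B3 → different blocks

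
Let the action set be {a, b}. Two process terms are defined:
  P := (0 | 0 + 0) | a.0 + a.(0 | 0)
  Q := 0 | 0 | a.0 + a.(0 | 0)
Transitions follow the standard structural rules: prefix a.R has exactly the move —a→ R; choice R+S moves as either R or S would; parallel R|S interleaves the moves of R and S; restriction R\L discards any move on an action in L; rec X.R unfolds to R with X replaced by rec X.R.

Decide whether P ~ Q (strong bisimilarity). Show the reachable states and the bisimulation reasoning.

LTS(P): 3 reachable states
  u0 = (0 | 0 + 0) | a.0 + a.(0 | 0) | ··a··> u1, ··a··> u2
  u1 = (0 | 0 + 0) | 0 | (no moves)
  u2 = 0 | 0 | (no moves)
LTS(Q): 3 reachable states
  v0 = 0 | 0 | a.0 + a.(0 | 0) | ··a··> v1, ··a··> v2
  v1 = 0 | 0 | (no moves)
  v2 = 0 | 0 | 0 | (no moves)
Coarsest stable partition (strong bisimilarity classes):
  B0 = {u0, v0}
  B1 = {u1, u2, v1, v2}
u0 ∈ B0, v0 ∈ B0 → same block

bisimilar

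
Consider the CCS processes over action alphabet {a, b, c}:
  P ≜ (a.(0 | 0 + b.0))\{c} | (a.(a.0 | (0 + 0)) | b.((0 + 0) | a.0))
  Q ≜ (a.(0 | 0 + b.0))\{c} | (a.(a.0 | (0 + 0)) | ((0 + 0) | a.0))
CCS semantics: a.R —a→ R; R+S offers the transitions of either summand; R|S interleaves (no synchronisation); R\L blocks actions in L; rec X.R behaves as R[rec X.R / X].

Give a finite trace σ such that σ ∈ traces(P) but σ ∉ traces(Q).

P's transition system — 27 states:
  m0 = (a.(0 | 0 + b.0))\{c} | (a.(a.0 | (0 + 0)) | b.((0 + 0) | a.0)) → -a-> m1, -a-> m2, -b-> m3
  m1 = (0 | 0 + b.0)\{c} | (a.(a.0 | (0 + 0)) | b.((0 + 0) | a.0)) → -a-> m4, -b-> m5, -b-> m6
  m2 = (a.(0 | 0 + b.0))\{c} | (a.0 | (0 + 0) | b.((0 + 0) | a.0)) → -a-> m4, -a-> m7, -b-> m8
  m3 = (a.(0 | 0 + b.0))\{c} | (a.(a.0 | (0 + 0)) | ((0 + 0) | a.0)) → -a-> m5, -a-> m8, -a-> m9
  m4 = (0 | 0 + b.0)\{c} | (a.0 | (0 + 0) | b.((0 + 0) | a.0)) → -a-> m10, -b-> m11, -b-> m12
  m5 = (0 | 0 + b.0)\{c} | (a.(a.0 | (0 + 0)) | ((0 + 0) | a.0)) → -a-> m11, -a-> m13, -b-> m14
  m6 = 0\{c} | (a.(a.0 | (0 + 0)) | b.((0 + 0) | a.0)) → -a-> m12, -b-> m14
  m7 = (a.(0 | 0 + b.0))\{c} | (0 | (0 + 0) | b.((0 + 0) | a.0)) → -a-> m10, -b-> m15
  m8 = (a.(0 | 0 + b.0))\{c} | (a.0 | (0 + 0) | ((0 + 0) | a.0)) → -a-> m11, -a-> m15, -a-> m16
  m9 = (a.(0 | 0 + b.0))\{c} | (a.(a.0 | (0 + 0)) | ((0 + 0) | 0)) → -a-> m13, -a-> m16
  m10 = (0 | 0 + b.0)\{c} | (0 | (0 + 0) | b.((0 + 0) | a.0)) → -b-> m17, -b-> m18
  m11 = (0 | 0 + b.0)\{c} | (a.0 | (0 + 0) | ((0 + 0) | a.0)) → -a-> m17, -a-> m19, -b-> m20
  m12 = 0\{c} | (a.0 | (0 + 0) | b.((0 + 0) | a.0)) → -a-> m18, -b-> m20
  m13 = (0 | 0 + b.0)\{c} | (a.(a.0 | (0 + 0)) | ((0 + 0) | 0)) → -a-> m19, -b-> m21
  m14 = 0\{c} | (a.(a.0 | (0 + 0)) | ((0 + 0) | a.0)) → -a-> m20, -a-> m21
  m15 = (a.(0 | 0 + b.0))\{c} | (0 | (0 + 0) | ((0 + 0) | a.0)) → -a-> m17, -a-> m22
  m16 = (a.(0 | 0 + b.0))\{c} | (a.0 | (0 + 0) | ((0 + 0) | 0)) → -a-> m19, -a-> m22
  m17 = (0 | 0 + b.0)\{c} | (0 | (0 + 0) | ((0 + 0) | a.0)) → -a-> m23, -b-> m24
  m18 = 0\{c} | (0 | (0 + 0) | b.((0 + 0) | a.0)) → -b-> m24
  m19 = (0 | 0 + b.0)\{c} | (a.0 | (0 + 0) | ((0 + 0) | 0)) → -a-> m23, -b-> m25
  m20 = 0\{c} | (a.0 | (0 + 0) | ((0 + 0) | a.0)) → -a-> m24, -a-> m25
  m21 = 0\{c} | (a.(a.0 | (0 + 0)) | ((0 + 0) | 0)) → -a-> m25
  m22 = (a.(0 | 0 + b.0))\{c} | (0 | (0 + 0) | ((0 + 0) | 0)) → -a-> m23
  m23 = (0 | 0 + b.0)\{c} | (0 | (0 + 0) | ((0 + 0) | 0)) → -b-> m26
  m24 = 0\{c} | (0 | (0 + 0) | ((0 + 0) | a.0)) → -a-> m26
  m25 = 0\{c} | (a.0 | (0 + 0) | ((0 + 0) | 0)) → -a-> m26
  m26 = 0\{c} | (0 | (0 + 0) | ((0 + 0) | 0)) → stopped
Q's transition system — 18 states:
  n0 = (a.(0 | 0 + b.0))\{c} | (a.(a.0 | (0 + 0)) | ((0 + 0) | a.0)) → -a-> n1, -a-> n2, -a-> n3
  n1 = (0 | 0 + b.0)\{c} | (a.(a.0 | (0 + 0)) | ((0 + 0) | a.0)) → -a-> n4, -a-> n5, -b-> n6
  n2 = (a.(0 | 0 + b.0))\{c} | (a.(a.0 | (0 + 0)) | ((0 + 0) | 0)) → -a-> n4, -a-> n7
  n3 = (a.(0 | 0 + b.0))\{c} | (a.0 | (0 + 0) | ((0 + 0) | a.0)) → -a-> n5, -a-> n7, -a-> n8
  n4 = (0 | 0 + b.0)\{c} | (a.(a.0 | (0 + 0)) | ((0 + 0) | 0)) → -a-> n9, -b-> n10
  n5 = (0 | 0 + b.0)\{c} | (a.0 | (0 + 0) | ((0 + 0) | a.0)) → -a-> n11, -a-> n9, -b-> n12
  n6 = 0\{c} | (a.(a.0 | (0 + 0)) | ((0 + 0) | a.0)) → -a-> n10, -a-> n12
  n7 = (a.(0 | 0 + b.0))\{c} | (a.0 | (0 + 0) | ((0 + 0) | 0)) → -a-> n13, -a-> n9
  n8 = (a.(0 | 0 + b.0))\{c} | (0 | (0 + 0) | ((0 + 0) | a.0)) → -a-> n11, -a-> n13
  n9 = (0 | 0 + b.0)\{c} | (a.0 | (0 + 0) | ((0 + 0) | 0)) → -a-> n14, -b-> n15
  n10 = 0\{c} | (a.(a.0 | (0 + 0)) | ((0 + 0) | 0)) → -a-> n15
  n11 = (0 | 0 + b.0)\{c} | (0 | (0 + 0) | ((0 + 0) | a.0)) → -a-> n14, -b-> n16
  n12 = 0\{c} | (a.0 | (0 + 0) | ((0 + 0) | a.0)) → -a-> n15, -a-> n16
  n13 = (a.(0 | 0 + b.0))\{c} | (0 | (0 + 0) | ((0 + 0) | 0)) → -a-> n14
  n14 = (0 | 0 + b.0)\{c} | (0 | (0 + 0) | ((0 + 0) | 0)) → -b-> n17
  n15 = 0\{c} | (a.0 | (0 + 0) | ((0 + 0) | 0)) → -a-> n17
  n16 = 0\{c} | (0 | (0 + 0) | ((0 + 0) | a.0)) → -a-> n17
  n17 = 0\{c} | (0 | (0 + 0) | ((0 + 0) | 0)) → stopped
Trace ⟨b⟩ through P, begin at {m0}:
  after b @ step 1: {m3}
  — P admits the full trace.
Trace ⟨b⟩ through Q, begin at {n0}:
  after b @ step 1: ∅ (Q stuck)

b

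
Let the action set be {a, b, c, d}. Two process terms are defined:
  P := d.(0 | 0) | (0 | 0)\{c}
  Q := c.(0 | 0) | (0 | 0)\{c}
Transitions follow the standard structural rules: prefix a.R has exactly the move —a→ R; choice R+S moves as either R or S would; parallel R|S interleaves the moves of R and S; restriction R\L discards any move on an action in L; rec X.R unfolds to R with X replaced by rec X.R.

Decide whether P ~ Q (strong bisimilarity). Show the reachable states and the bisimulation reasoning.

NO

LTS(P): 2 reachable states
  p0 = d.(0 | 0) | (0 | 0)\{c} | =d=> p1
  p1 = 0 | 0 | (0 | 0)\{c} | stopped
LTS(Q): 2 reachable states
  q0 = c.(0 | 0) | (0 | 0)\{c} | =c=> q1
  q1 = 0 | 0 | (0 | 0)\{c} | stopped
Bisimilarity quotient blocks:
  B0 = {p0}
  B1 = {p1, q1}
  B2 = {q0}
p0 ∈ B0, q0 ∈ B2 → different blocks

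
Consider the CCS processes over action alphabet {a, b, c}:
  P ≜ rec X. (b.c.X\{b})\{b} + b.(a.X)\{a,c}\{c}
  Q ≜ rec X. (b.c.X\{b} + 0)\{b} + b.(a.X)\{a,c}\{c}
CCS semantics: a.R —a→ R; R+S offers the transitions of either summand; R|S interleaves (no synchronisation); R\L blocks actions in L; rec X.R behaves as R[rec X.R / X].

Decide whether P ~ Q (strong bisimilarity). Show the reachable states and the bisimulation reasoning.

bisimilar

P's transition system — 2 states:
  p0 = rec X. (b.c.X\{b})\{b} + b.(a.X)\{a,c}\{c} :: --b--▸ p1
  p1 = (a.(rec X. (b.c.X\{b})\{b} + b.(a.X)\{a,c}\{c}))\{a,c}\{c} :: ·
Q's transition system — 2 states:
  q0 = rec X. (b.c.X\{b} + 0)\{b} + b.(a.X)\{a,c}\{c} :: --b--▸ q1
  q1 = (a.(rec X. (b.c.X\{b} + 0)\{b} + b.(a.X)\{a,c}\{c}))\{a,c}\{c} :: ·
Bisimilarity quotient blocks:
  B0 = {p0, q0}
  B1 = {p1, q1}
p0 ∈ B0, q0 ∈ B0 → same block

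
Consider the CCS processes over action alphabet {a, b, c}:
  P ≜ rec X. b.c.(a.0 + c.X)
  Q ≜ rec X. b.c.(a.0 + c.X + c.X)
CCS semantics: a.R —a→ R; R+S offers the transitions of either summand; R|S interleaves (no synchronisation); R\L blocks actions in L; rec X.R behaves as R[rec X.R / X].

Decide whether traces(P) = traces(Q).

trace-equivalent

P's transition system — 4 states:
  u0 = rec X. b.c.(a.0 + c.X) has moves —b→ u1
  u1 = c.(a.0 + c.(rec X. b.c.(a.0 + c.X))) has moves —c→ u2
  u2 = a.0 + c.(rec X. b.c.(a.0 + c.X)) has moves —a→ u3, —c→ u0
  u3 = 0 has moves stopped
Q's transition system — 4 states:
  v0 = rec X. b.c.(a.0 + c.X + c.X) has moves —b→ v1
  v1 = c.(a.0 + c.(rec X. b.c.(a.0 + c.X + c.X)) + c.(rec X. b.c.(a.0 + c.X + c.X))) has moves —c→ v2
  v2 = a.0 + c.(rec X. b.c.(a.0 + c.X + c.X)) + c.(rec X. b.c.(a.0 + c.X + c.X)) has moves —a→ v3, —c→ v0
  v3 = 0 has moves stopped
Bisimilarity quotient blocks:
  B0 = {u0, v0}
  B1 = {u1, v1}
  B2 = {u2, v2}
  B3 = {u3, v3}
u0 ∈ B0, v0 ∈ B0 → same block
Bisimilar ⇒ trace-equivalent.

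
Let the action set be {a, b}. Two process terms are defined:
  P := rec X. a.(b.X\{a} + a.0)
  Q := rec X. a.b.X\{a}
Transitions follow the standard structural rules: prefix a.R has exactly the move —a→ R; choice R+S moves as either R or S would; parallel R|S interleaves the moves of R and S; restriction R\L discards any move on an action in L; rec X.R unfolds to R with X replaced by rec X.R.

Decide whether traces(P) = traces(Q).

LTS(P): 4 reachable states
  u0 = rec X. a.(b.X\{a} + a.0) | —a→ u1
  u1 = b.(rec X. a.(b.X\{a} + a.0))\{a} + a.0 | —a→ u2, —b→ u3
  u2 = 0 | (no moves)
  u3 = (rec X. a.(b.X\{a} + a.0))\{a} | (no moves)
LTS(Q): 3 reachable states
  v0 = rec X. a.b.X\{a} | —a→ v1
  v1 = b.(rec X. a.b.X\{a})\{a} | —b→ v2
  v2 = (rec X. a.b.X\{a})\{a} | (no moves)
Executing aa from P (initial set {u0}):
  step 1 (a): {u1}
  step 2 (a): {u2}
  — P admits the full trace.
Executing aa from Q (initial set {v0}):
  step 1 (a): {v1}
  step 2 (a): ∅  — Q cannot continue

NO — witness ⟨aa⟩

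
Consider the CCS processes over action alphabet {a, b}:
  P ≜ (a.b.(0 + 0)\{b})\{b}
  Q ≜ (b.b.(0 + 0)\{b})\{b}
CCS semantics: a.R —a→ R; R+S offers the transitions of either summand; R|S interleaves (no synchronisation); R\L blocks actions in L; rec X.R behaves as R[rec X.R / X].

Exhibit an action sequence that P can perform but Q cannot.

a

P's transition system — 2 states:
  u0 = (a.b.(0 + 0)\{b})\{b} | -a-> u1
  u1 = (b.(0 + 0)\{b})\{b} | stopped
Q's transition system — 1 states:
  v0 = (b.b.(0 + 0)\{b})\{b} | stopped
Executing a from P (initial set {u0}):
  step 1 (a): {u1}
  P completes σ.
Executing a from Q (initial set {v0}):
  step 1 (a): ∅  — Q cannot continue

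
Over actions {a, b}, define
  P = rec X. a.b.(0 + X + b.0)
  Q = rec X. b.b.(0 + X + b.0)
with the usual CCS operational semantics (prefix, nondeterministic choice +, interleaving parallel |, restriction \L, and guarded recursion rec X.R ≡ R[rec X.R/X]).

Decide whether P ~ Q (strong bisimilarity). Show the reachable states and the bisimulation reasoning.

P ≁ Q

LTS(P): 4 reachable states
  u0 = rec X. a.b.(0 + X + b.0) has moves --a--▸ u1
  u1 = b.(0 + (rec X. a.b.(0 + X + b.0)) + b.0) has moves --b--▸ u2
  u2 = 0 + (rec X. a.b.(0 + X + b.0)) + b.0 has moves --a--▸ u1, --b--▸ u3
  u3 = 0 has moves ∅
LTS(Q): 4 reachable states
  v0 = rec X. b.b.(0 + X + b.0) has moves --b--▸ v1
  v1 = b.(0 + (rec X. b.b.(0 + X + b.0)) + b.0) has moves --b--▸ v2
  v2 = 0 + (rec X. b.b.(0 + X + b.0)) + b.0 has moves --b--▸ v1, --b--▸ v3
  v3 = 0 has moves ∅
Bisimilarity quotient blocks:
  B0 = {u0}
  B1 = {u1}
  B2 = {u2}
  B3 = {u3, v3}
  B4 = {v0}
  B5 = {v1}
  B6 = {v2}
u0 ∈ B0, v0 ∈ B4 → different blocks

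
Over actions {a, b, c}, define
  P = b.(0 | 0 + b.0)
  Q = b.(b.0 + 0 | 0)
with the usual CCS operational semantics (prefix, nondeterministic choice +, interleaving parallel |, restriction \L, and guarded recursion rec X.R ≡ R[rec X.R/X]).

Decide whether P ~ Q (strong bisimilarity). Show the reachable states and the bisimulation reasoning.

LTS(P): 3 reachable states
  m0 = b.(0 | 0 + b.0) | -b-> m1
  m1 = 0 | 0 + b.0 | -b-> m2
  m2 = 0 | deadlocked
LTS(Q): 3 reachable states
  n0 = b.(b.0 + 0 | 0) | -b-> n1
  n1 = b.0 + 0 | 0 | -b-> n2
  n2 = 0 | deadlocked
Bisimilarity quotient blocks:
  B0 = {m0, n0}
  B1 = {m1, n1}
  B2 = {m2, n2}
m0 ∈ B0, n0 ∈ B0 → same block

bisimilar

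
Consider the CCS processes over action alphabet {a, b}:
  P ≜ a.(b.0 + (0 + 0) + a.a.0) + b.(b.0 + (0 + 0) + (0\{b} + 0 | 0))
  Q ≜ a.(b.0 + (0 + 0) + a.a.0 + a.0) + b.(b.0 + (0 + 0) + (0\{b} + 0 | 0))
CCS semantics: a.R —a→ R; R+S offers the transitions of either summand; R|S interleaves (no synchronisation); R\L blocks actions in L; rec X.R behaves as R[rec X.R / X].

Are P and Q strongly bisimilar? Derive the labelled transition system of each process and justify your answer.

P's transition system — 5 states:
  m0 = a.(b.0 + (0 + 0) + a.a.0) + b.(b.0 + (0 + 0) + (0\{b} + 0 | 0)) has moves ··a··> m1, ··b··> m2
  m1 = b.0 + (0 + 0) + a.a.0 has moves ··a··> m3, ··b··> m4
  m2 = b.0 + (0 + 0) + (0\{b} + 0 | 0) has moves ··b··> m4
  m3 = a.0 has moves ··a··> m4
  m4 = 0 has moves ∅
Q's transition system — 5 states:
  n0 = a.(b.0 + (0 + 0) + a.a.0 + a.0) + b.(b.0 + (0 + 0) + (0\{b} + 0 | 0)) has moves ··a··> n1, ··b··> n2
  n1 = b.0 + (0 + 0) + a.a.0 + a.0 has moves ··a··> n3, ··a··> n4, ··b··> n3
  n2 = b.0 + (0 + 0) + (0\{b} + 0 | 0) has moves ··b··> n3
  n3 = 0 has moves ∅
  n4 = a.0 has moves ··a··> n3
Coarsest stable partition (strong bisimilarity classes):
  B0 = {m0}
  B1 = {m1}
  B2 = {m4, n3}
  B3 = {m3, n4}
  B4 = {m2, n2}
  B5 = {n0}
  B6 = {n1}
m0 ∈ B0, n0 ∈ B5 → different blocks

NO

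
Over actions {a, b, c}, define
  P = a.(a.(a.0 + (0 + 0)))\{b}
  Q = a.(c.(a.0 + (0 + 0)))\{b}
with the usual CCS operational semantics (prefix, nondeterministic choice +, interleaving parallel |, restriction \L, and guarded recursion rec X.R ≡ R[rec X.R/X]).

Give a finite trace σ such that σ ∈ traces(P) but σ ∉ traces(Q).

aa

P's transition system — 4 states:
  m0 = a.(a.(a.0 + (0 + 0)))\{b} :: —a→ m1
  m1 = (a.(a.0 + (0 + 0)))\{b} :: —a→ m2
  m2 = (a.0 + (0 + 0))\{b} :: —a→ m3
  m3 = 0\{b} :: ∅
Q's transition system — 4 states:
  n0 = a.(c.(a.0 + (0 + 0)))\{b} :: —a→ n1
  n1 = (c.(a.0 + (0 + 0)))\{b} :: —c→ n2
  n2 = (a.0 + (0 + 0))\{b} :: —a→ n3
  n3 = 0\{b} :: ∅
Executing aa from P (initial set {m0}):
  after a @ step 1: {m1}
  after a @ step 2: {m2}
  — P admits the full trace.
Executing aa from Q (initial set {n0}):
  after a @ step 1: {n1}
  after a @ step 2: no successor for Q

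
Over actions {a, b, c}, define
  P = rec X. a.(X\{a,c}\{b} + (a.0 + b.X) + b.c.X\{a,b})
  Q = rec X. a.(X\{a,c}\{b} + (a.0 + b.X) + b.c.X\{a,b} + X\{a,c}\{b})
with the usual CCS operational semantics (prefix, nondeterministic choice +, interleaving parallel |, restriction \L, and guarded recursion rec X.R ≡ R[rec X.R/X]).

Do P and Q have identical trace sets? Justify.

Reachable graph of P (5 states):
  u0 = rec X. a.(X\{a,c}\{b} + (a.0 + b.X) + b.c.X\{a,b}) has moves =a=> u1
  u1 = (rec X. a.(X\{a,c}\{b} + (a.0 + b.X) + b.c.X\{a,b}))\{a,c}\{b} + (a.0 + b.(rec X. a.(X\{a,c}\{b} + (a.0 + b.X) + b.c.X\{a,b}))) + b.c.(rec X. a.(X\{a,c}\{b} + (a.0 + b.X) + b.c.X\{a,b}))\{a,b} has moves =a=> u2, =b=> u0, =b=> u3
  u2 = 0 has moves ∅
  u3 = c.(rec X. a.(X\{a,c}\{b} + (a.0 + b.X) + b.c.X\{a,b}))\{a,b} has moves =c=> u4
  u4 = (rec X. a.(X\{a,c}\{b} + (a.0 + b.X) + b.c.X\{a,b}))\{a,b} has moves ∅
Reachable graph of Q (5 states):
  v0 = rec X. a.(X\{a,c}\{b} + (a.0 + b.X) + b.c.X\{a,b} + X\{a,c}\{b}) has moves =a=> v1
  v1 = (rec X. a.(X\{a,c}\{b} + (a.0 + b.X) + b.c.X\{a,b} + X\{a,c}\{b}))\{a,c}\{b} + (a.0 + b.(rec X. a.(X\{a,c}\{b} + (a.0 + b.X) + b.c.X\{a,b} + X\{a,c}\{b}))) + b.c.(rec X. a.(X\{a,c}\{b} + (a.0 + b.X) + b.c.X\{a,b} + X\{a,c}\{b}))\{a,b} + (rec X. a.(X\{a,c}\{b} + (a.0 + b.X) + b.c.X\{a,b} + X\{a,c}\{b}))\{a,c}\{b} has moves =a=> v2, =b=> v0, =b=> v3
  v2 = 0 has moves ∅
  v3 = c.(rec X. a.(X\{a,c}\{b} + (a.0 + b.X) + b.c.X\{a,b} + X\{a,c}\{b}))\{a,b} has moves =c=> v4
  v4 = (rec X. a.(X\{a,c}\{b} + (a.0 + b.X) + b.c.X\{a,b} + X\{a,c}\{b}))\{a,b} has moves ∅
Partition-refinement fixed point:
  B0 = {u0, v0}
  B1 = {u1, v1}
  B2 = {u3, v3}
  B3 = {u2, u4, v2, v4}
u0 ∈ B0, v0 ∈ B0 → same block
Bisimilar ⇒ trace-equivalent.

YES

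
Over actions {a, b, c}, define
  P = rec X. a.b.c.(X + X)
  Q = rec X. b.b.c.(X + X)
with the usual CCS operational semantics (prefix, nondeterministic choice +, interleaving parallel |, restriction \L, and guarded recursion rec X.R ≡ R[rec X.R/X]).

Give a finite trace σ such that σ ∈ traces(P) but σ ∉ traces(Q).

a

LTS(P): 4 reachable states
  u0 = rec X. a.b.c.(X + X) ⊢ --a--▸ u1
  u1 = b.c.((rec X. a.b.c.(X + X)) + (rec X. a.b.c.(X + X))) ⊢ --b--▸ u2
  u2 = c.((rec X. a.b.c.(X + X)) + (rec X. a.b.c.(X + X))) ⊢ --c--▸ u3
  u3 = (rec X. a.b.c.(X + X)) + (rec X. a.b.c.(X + X)) ⊢ --a--▸ u1
LTS(Q): 4 reachable states
  v0 = rec X. b.b.c.(X + X) ⊢ --b--▸ v1
  v1 = b.c.((rec X. b.b.c.(X + X)) + (rec X. b.b.c.(X + X))) ⊢ --b--▸ v2
  v2 = c.((rec X. b.b.c.(X + X)) + (rec X. b.b.c.(X + X))) ⊢ --c--▸ v3
  v3 = (rec X. b.b.c.(X + X)) + (rec X. b.b.c.(X + X)) ⊢ --b--▸ v1
Run σ = ⟨a⟩ on P: start {u0}
  [1] a ⇒ {u1}
  P completes σ.
Run σ = ⟨a⟩ on Q: start {v0}
  [1] a ⇒ no successor for Q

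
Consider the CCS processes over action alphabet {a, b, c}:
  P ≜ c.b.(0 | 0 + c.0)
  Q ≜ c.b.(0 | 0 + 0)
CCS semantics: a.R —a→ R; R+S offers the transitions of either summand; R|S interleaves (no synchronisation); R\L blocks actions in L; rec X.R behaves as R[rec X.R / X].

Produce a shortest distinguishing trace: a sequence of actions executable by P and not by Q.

P's transition system — 4 states:
  s0 = c.b.(0 | 0 + c.0) → ··c··> s1
  s1 = b.(0 | 0 + c.0) → ··b··> s2
  s2 = 0 | 0 + c.0 → ··c··> s3
  s3 = 0 → ·
Q's transition system — 3 states:
  t0 = c.b.(0 | 0 + 0) → ··c··> t1
  t1 = b.(0 | 0 + 0) → ··b··> t2
  t2 = 0 | 0 + 0 → ·
Executing cbc from P (initial set {s0}):
  after c @ step 1: {s1}
  after b @ step 2: {s2}
  after c @ step 3: {s3}
  P completes σ.
Executing cbc from Q (initial set {t0}):
  after c @ step 1: {t1}
  after b @ step 2: {t2}
  after c @ step 3: ∅  — Q cannot continue

cbc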